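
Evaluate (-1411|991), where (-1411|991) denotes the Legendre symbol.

(-1411|991)
  = (571|991)    [-1411 ≡ 571 mod 991]
  = -(991|571)    [QR: both ≡ 3 mod 4, sign flips]
  = -(420|571)    [991 ≡ 420 mod 571]
  = -(105|571)    [571 ≡ 3 mod 8 ⇒ (2|571)^2 = +1]
  = -(571|105)    [QR: 105 ≡ 1 mod 4, sign kept]
  = -(46|105)    [571 ≡ 46 mod 105]
  = -(23|105)    [105 ≡ 1 mod 8 ⇒ (2|105) = +1]
  = -(105|23)    [QR: 105 ≡ 1 mod 4, sign kept]
  = -(13|23)    [105 ≡ 13 mod 23]
  = -(23|13)    [QR: 13 ≡ 1 mod 4, sign kept]
  = -(10|13)    [23 ≡ 10 mod 13]
  = (5|13)    [13 ≡ 5 mod 8 ⇒ (2|13) = -1]
  = (13|5)    [QR: 5 ≡ 1 mod 4, sign kept]
  = (3|5)    [13 ≡ 3 mod 5]
  = (5|3)    [QR: 5 ≡ 1 mod 4, sign kept]
  = (2|3)    [5 ≡ 2 mod 3]
  = -(1|3)    [3 ≡ 3 mod 8 ⇒ (2|3) = -1]
  = -1    [(1|3) = 1]

-1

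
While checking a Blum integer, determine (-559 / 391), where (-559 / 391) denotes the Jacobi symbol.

(-559 / 391)
  = -(559 / 391)    [391 ≡ 3 mod 4 ⇒ (-1 / 391) = -1]
  = -(168 / 391)    [559 ≡ 168 mod 391]
  = -(21 / 391)    [391 ≡ 7 mod 8 ⇒ (2 / 391)^3 = +1]
  = -(391 / 21)    [QR: 21 ≡ 1 mod 4, sign kept]
  = -(13 / 21)    [391 ≡ 13 mod 21]
  = -(21 / 13)    [QR: 13 ≡ 1 mod 4, sign kept]
  = -(8 / 13)    [21 ≡ 8 mod 13]
  = (1 / 13)    [13 ≡ 5 mod 8 ⇒ (2 / 13)^3 = -1]
  = 1    [(1 / 13) = 1]

1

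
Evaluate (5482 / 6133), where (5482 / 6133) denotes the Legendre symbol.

Factor out 2: 5482 = 2·2741. Since 6133 ≡ 5 (mod 8), (2 / 6133) = -1. Now have -(2741 / 6133).
2741 ≡ 1 (mod 4), so quadratic reciprocity gives (2741 / 6133) = (6133 / 2741). Reduce: 6133 ≡ 651 (mod 2741). Now have -(651 / 2741).
2741 ≡ 1 (mod 4), so quadratic reciprocity gives (651 / 2741) = (2741 / 651). Reduce: 2741 ≡ 137 (mod 651). Now have -(137 / 651).
137 ≡ 1 (mod 4), so quadratic reciprocity gives (137 / 651) = (651 / 137). Reduce: 651 ≡ 103 (mod 137). Now have -(103 / 137).
137 ≡ 1 (mod 4), so quadratic reciprocity gives (103 / 137) = (137 / 103). Reduce: 137 ≡ 34 (mod 103). Now have -(34 / 103).
Factor out 2: 34 = 2·17. Since 103 ≡ 7 (mod 8), (2 / 103) = +1. Now have -(17 / 103).
17 ≡ 1 (mod 4), so quadratic reciprocity gives (17 / 103) = (103 / 17). Reduce: 103 ≡ 1 (mod 17). Now have -(1 / 17).
(1 / 17) = 1. Collecting the sign factors: -1.

-1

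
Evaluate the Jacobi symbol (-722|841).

1

(-722|841)
  = (722|841)    [841 ≡ 1 mod 4 ⇒ (-1|841) = +1]
  = (361|841)    [841 ≡ 1 mod 8 ⇒ (2|841) = +1]
  = (841|361)    [QR: 361 ≡ 1 mod 4, sign kept]
  = (119|361)    [841 ≡ 119 mod 361]
  = (361|119)    [QR: 361 ≡ 1 mod 4, sign kept]
  = (4|119)    [361 ≡ 4 mod 119]
  = (1|119)    [119 ≡ 7 mod 8 ⇒ (2|119)^2 = +1]
  = 1    [(1|119) = 1]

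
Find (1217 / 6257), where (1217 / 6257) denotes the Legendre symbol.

1217 ≡ 1 (mod 4), so quadratic reciprocity gives (1217 / 6257) = (6257 / 1217). Reduce: 6257 ≡ 172 (mod 1217). Now have (172 / 1217).
Factor out 2: 172 = 2^2·43. Since 1217 ≡ 1 (mod 8), (2 / 1217) = +1, and (2 / 1217)^2 = +1. Now have (43 / 1217).
1217 ≡ 1 (mod 4), so quadratic reciprocity gives (43 / 1217) = (1217 / 43). Reduce: 1217 ≡ 13 (mod 43). Now have (13 / 43).
13 ≡ 1 (mod 4), so quadratic reciprocity gives (13 / 43) = (43 / 13). Reduce: 43 ≡ 4 (mod 13). Now have (4 / 13).
Factor out 2: 4 = 2^2. Since 13 ≡ 5 (mod 8), (2 / 13) = -1, and (2 / 13)^2 = +1. Now have (1 / 13).
(1 / 13) = 1. Collecting the sign factors: 1.

1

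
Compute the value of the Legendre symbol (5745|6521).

1

(5745|6521)
  = (6521|5745)    [QR: 5745 ≡ 1 mod 4, sign kept]
  = (776|5745)    [6521 ≡ 776 mod 5745]
  = (97|5745)    [5745 ≡ 1 mod 8 ⇒ (2|5745)^3 = +1]
  = (5745|97)    [QR: 97 ≡ 1 mod 4, sign kept]
  = (22|97)    [5745 ≡ 22 mod 97]
  = (11|97)    [97 ≡ 1 mod 8 ⇒ (2|97) = +1]
  = (97|11)    [QR: 97 ≡ 1 mod 4, sign kept]
  = (9|11)    [97 ≡ 9 mod 11]
  = (11|9)    [QR: 9 ≡ 1 mod 4, sign kept]
  = (2|9)    [11 ≡ 2 mod 9]
  = (1|9)    [9 ≡ 1 mod 8 ⇒ (2|9) = +1]
  = 1    [(1|9) = 1]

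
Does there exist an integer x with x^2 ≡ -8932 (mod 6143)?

(-8932|6143)
  = (3354|6143)    [-8932 ≡ 3354 mod 6143]
  = (1677|6143)    [6143 ≡ 7 mod 8 ⇒ (2|6143) = +1]
  = (6143|1677)    [QR: 1677 ≡ 1 mod 4, sign kept]
  = (1112|1677)    [6143 ≡ 1112 mod 1677]
  = -(139|1677)    [1677 ≡ 5 mod 8 ⇒ (2|1677)^3 = -1]
  = -(1677|139)    [QR: 1677 ≡ 1 mod 4, sign kept]
  = -(9|139)    [1677 ≡ 9 mod 139]
  = -(139|9)    [QR: 9 ≡ 1 mod 4, sign kept]
  = -(4|9)    [139 ≡ 4 mod 9]
  = -(1|9)    [9 ≡ 1 mod 8 ⇒ (2|9)^2 = +1]
  = -1    [(1|9) = 1]
(-8932|6143) = -1, and 6143 is prime, so -8932 is not a quadratic residue mod 6143.

no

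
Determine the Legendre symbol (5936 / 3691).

Reduce the numerator: 5936 ≡ 2245 (mod 3691), so (5936 / 3691) = (2245 / 3691).
2245 ≡ 1 (mod 4), so quadratic reciprocity gives (2245 / 3691) = (3691 / 2245). Reduce: 3691 ≡ 1446 (mod 2245). Now have (1446 / 2245).
Factor out 2: 1446 = 2·723. Since 2245 ≡ 5 (mod 8), (2 / 2245) = -1. Now have -(723 / 2245).
2245 ≡ 1 (mod 4), so quadratic reciprocity gives (723 / 2245) = (2245 / 723). Reduce: 2245 ≡ 76 (mod 723). Now have -(76 / 723).
Factor out 2: 76 = 2^2·19. Since 723 ≡ 3 (mod 8), (2 / 723) = -1, and (2 / 723)^2 = +1. Now have -(19 / 723).
Both 19 ≡ 3 and 723 ≡ 3 (mod 4), so reciprocity gives (19 / 723) = -(723 / 19). Reduce: 723 ≡ 1 (mod 19). Now have (1 / 19).
(1 / 19) = 1. Collecting the sign factors: 1.

1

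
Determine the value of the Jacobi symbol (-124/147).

(-124/147)
  = (23/147)    [-124 ≡ 23 mod 147]
  = -(147/23)    [QR: both ≡ 3 mod 4, sign flips]
  = -(9/23)    [147 ≡ 9 mod 23]
  = -(23/9)    [QR: 9 ≡ 1 mod 4, sign kept]
  = -(5/9)    [23 ≡ 5 mod 9]
  = -(9/5)    [QR: 5 ≡ 1 mod 4, sign kept]
  = -(4/5)    [9 ≡ 4 mod 5]
  = -(1/5)    [5 ≡ 5 mod 8 ⇒ (2/5)^2 = +1]
  = -1    [(1/5) = 1]

-1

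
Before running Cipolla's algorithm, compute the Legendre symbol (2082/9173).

-1

(2082/9173)
  = -(1041/9173)    [9173 ≡ 5 mod 8 ⇒ (2/9173) = -1]
  = -(9173/1041)    [QR: 1041 ≡ 1 mod 4, sign kept]
  = -(845/1041)    [9173 ≡ 845 mod 1041]
  = -(1041/845)    [QR: 845 ≡ 1 mod 4, sign kept]
  = -(196/845)    [1041 ≡ 196 mod 845]
  = -(49/845)    [845 ≡ 5 mod 8 ⇒ (2/845)^2 = +1]
  = -(845/49)    [QR: 49 ≡ 1 mod 4, sign kept]
  = -(12/49)    [845 ≡ 12 mod 49]
  = -(3/49)    [49 ≡ 1 mod 8 ⇒ (2/49)^2 = +1]
  = -(49/3)    [QR: 49 ≡ 1 mod 4, sign kept]
  = -(1/3)    [49 ≡ 1 mod 3]
  = -1    [(1/3) = 1]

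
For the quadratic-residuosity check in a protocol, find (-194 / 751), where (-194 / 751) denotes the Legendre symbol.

-1

Pull out -1: (-194 / 751) = (-1 / 751)·(194 / 751). Since 751 ≡ 3 (mod 4), (-1 / 751) = -1. Now have -(194 / 751).
Factor out 2: 194 = 2·97. Since 751 ≡ 7 (mod 8), (2 / 751) = +1. Now have -(97 / 751).
97 ≡ 1 (mod 4), so quadratic reciprocity gives (97 / 751) = (751 / 97). Reduce: 751 ≡ 72 (mod 97). Now have -(72 / 97).
Factor out 2: 72 = 2^3·9. Since 97 ≡ 1 (mod 8), (2 / 97) = +1, and (2 / 97)^3 = +1. Now have -(9 / 97).
9 ≡ 1 (mod 4), so quadratic reciprocity gives (9 / 97) = (97 / 9). Reduce: 97 ≡ 7 (mod 9). Now have -(7 / 9).
9 ≡ 1 (mod 4), so quadratic reciprocity gives (7 / 9) = (9 / 7). Reduce: 9 ≡ 2 (mod 7). Now have -(2 / 7).
Factor out 2: 2 = 2. Since 7 ≡ 7 (mod 8), (2 / 7) = +1. Now have -(1 / 7).
(1 / 7) = 1. Collecting the sign factors: -1.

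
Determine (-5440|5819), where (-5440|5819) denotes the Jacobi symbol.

1

Pull out -1: (-5440|5819) = (-1|5819)·(5440|5819). Since 5819 ≡ 3 (mod 4), (-1|5819) = -1. Now have -(5440|5819).
Factor out 2: 5440 = 2^6·85. Since 5819 ≡ 3 (mod 8), (2|5819) = -1, and (2|5819)^6 = +1. Now have -(85|5819).
85 ≡ 1 (mod 4), so quadratic reciprocity gives (85|5819) = (5819|85). Reduce: 5819 ≡ 39 (mod 85). Now have -(39|85).
85 ≡ 1 (mod 4), so quadratic reciprocity gives (39|85) = (85|39). Reduce: 85 ≡ 7 (mod 39). Now have -(7|39).
Both 7 ≡ 3 and 39 ≡ 3 (mod 4), so reciprocity gives (7|39) = -(39|7). Reduce: 39 ≡ 4 (mod 7). Now have (4|7).
Factor out 2: 4 = 2^2. Since 7 ≡ 7 (mod 8), (2|7) = +1, and (2|7)^2 = +1. Now have (1|7).
(1|7) = 1. Collecting the sign factors: 1.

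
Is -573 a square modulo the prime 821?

yes

Pull out -1: (-573/821) = (-1/821)·(573/821). Since 821 ≡ 1 (mod 4), (-1/821) = +1. Now have (573/821).
573 ≡ 1 (mod 4), so quadratic reciprocity gives (573/821) = (821/573). Reduce: 821 ≡ 248 (mod 573). Now have (248/573).
Factor out 2: 248 = 2^3·31. Since 573 ≡ 5 (mod 8), (2/573) = -1, and (2/573)^3 = -1. Now have -(31/573).
573 ≡ 1 (mod 4), so quadratic reciprocity gives (31/573) = (573/31). Reduce: 573 ≡ 15 (mod 31). Now have -(15/31).
Both 15 ≡ 3 and 31 ≡ 3 (mod 4), so reciprocity gives (15/31) = -(31/15). Reduce: 31 ≡ 1 (mod 15). Now have (1/15).
(1/15) = 1. Collecting the sign factors: 1.
(-573/821) = 1, and 821 is prime, so -573 is a quadratic residue mod 821.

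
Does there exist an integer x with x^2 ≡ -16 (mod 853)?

yes

(-16/853)
  = (837/853)    [-16 ≡ 837 mod 853]
  = (853/837)    [QR: 837 ≡ 1 mod 4, sign kept]
  = (16/837)    [853 ≡ 16 mod 837]
  = (1/837)    [837 ≡ 5 mod 8 ⇒ (2/837)^4 = +1]
  = 1    [(1/837) = 1]
(-16/853) = 1, and 853 is prime, so -16 is a quadratic residue mod 853.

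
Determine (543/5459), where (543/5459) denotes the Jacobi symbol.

1

Both 543 ≡ 3 and 5459 ≡ 3 (mod 4), so reciprocity gives (543/5459) = -(5459/543). Reduce: 5459 ≡ 29 (mod 543). Now have -(29/543).
29 ≡ 1 (mod 4), so quadratic reciprocity gives (29/543) = (543/29). Reduce: 543 ≡ 21 (mod 29). Now have -(21/29).
21 ≡ 1 (mod 4), so quadratic reciprocity gives (21/29) = (29/21). Reduce: 29 ≡ 8 (mod 21). Now have -(8/21).
Factor out 2: 8 = 2^3. Since 21 ≡ 5 (mod 8), (2/21) = -1, and (2/21)^3 = -1. Now have (1/21).
(1/21) = 1. Collecting the sign factors: 1.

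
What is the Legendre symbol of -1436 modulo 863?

-1

(-1436/863)
  = -(1436/863)    [863 ≡ 3 mod 4 ⇒ (-1/863) = -1]
  = -(573/863)    [1436 ≡ 573 mod 863]
  = -(863/573)    [QR: 573 ≡ 1 mod 4, sign kept]
  = -(290/573)    [863 ≡ 290 mod 573]
  = (145/573)    [573 ≡ 5 mod 8 ⇒ (2/573) = -1]
  = (573/145)    [QR: 145 ≡ 1 mod 4, sign kept]
  = (138/145)    [573 ≡ 138 mod 145]
  = (69/145)    [145 ≡ 1 mod 8 ⇒ (2/145) = +1]
  = (145/69)    [QR: 69 ≡ 1 mod 4, sign kept]
  = (7/69)    [145 ≡ 7 mod 69]
  = (69/7)    [QR: 69 ≡ 1 mod 4, sign kept]
  = (6/7)    [69 ≡ 6 mod 7]
  = (3/7)    [7 ≡ 7 mod 8 ⇒ (2/7) = +1]
  = -(7/3)    [QR: both ≡ 3 mod 4, sign flips]
  = -(1/3)    [7 ≡ 1 mod 3]
  = -1    [(1/3) = 1]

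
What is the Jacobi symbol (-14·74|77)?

By multiplicativity, (-14·74|77) = (-14|77)·(74|77).
First factor (-14|77):
(-14|77)
  = (14|77)    [77 ≡ 1 mod 4 ⇒ (-1|77) = +1]
  = -(7|77)    [77 ≡ 5 mod 8 ⇒ (2|77) = -1]
  = -(77|7)    [QR: 77 ≡ 1 mod 4, sign kept]
  = -(0|7)    [77 ≡ 0 mod 7]
  = 0    [numerator 0, gcd > 1]
Second factor (74|77):
(74|77)
  = -(37|77)    [77 ≡ 5 mod 8 ⇒ (2|77) = -1]
  = -(77|37)    [QR: 37 ≡ 1 mod 4, sign kept]
  = -(3|37)    [77 ≡ 3 mod 37]
  = -(37|3)    [QR: 37 ≡ 1 mod 4, sign kept]
  = -(1|3)    [37 ≡ 1 mod 3]
  = -1    [(1|3) = 1]
Product: (0)·(-1) = 0.

0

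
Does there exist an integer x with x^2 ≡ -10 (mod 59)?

Reduce the numerator: -10 ≡ 49 (mod 59), so (-10/59) = (49/59).
49 ≡ 1 (mod 4), so quadratic reciprocity gives (49/59) = (59/49). Reduce: 59 ≡ 10 (mod 49). Now have (10/49).
Factor out 2: 10 = 2·5. Since 49 ≡ 1 (mod 8), (2/49) = +1. Now have (5/49).
5 ≡ 1 (mod 4), so quadratic reciprocity gives (5/49) = (49/5). Reduce: 49 ≡ 4 (mod 5). Now have (4/5).
Factor out 2: 4 = 2^2. Since 5 ≡ 5 (mod 8), (2/5) = -1, and (2/5)^2 = +1. Now have (1/5).
(1/5) = 1. Collecting the sign factors: 1.
(-10/59) = 1, and 59 is prime, so -10 is a quadratic residue mod 59.

yes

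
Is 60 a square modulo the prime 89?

(60/89)
  = (15/89)    [89 ≡ 1 mod 8 ⇒ (2/89)^2 = +1]
  = (89/15)    [QR: 89 ≡ 1 mod 4, sign kept]
  = (14/15)    [89 ≡ 14 mod 15]
  = (7/15)    [15 ≡ 7 mod 8 ⇒ (2/15) = +1]
  = -(15/7)    [QR: both ≡ 3 mod 4, sign flips]
  = -(1/7)    [15 ≡ 1 mod 7]
  = -1    [(1/7) = 1]
The Legendre symbol is -1, so x^2 ≡ 60 (mod 89) has no solution.

no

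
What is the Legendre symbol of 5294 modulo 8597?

Factor out 2: 5294 = 2·2647. Since 8597 ≡ 5 (mod 8), (2/8597) = -1. Now have -(2647/8597).
8597 ≡ 1 (mod 4), so quadratic reciprocity gives (2647/8597) = (8597/2647). Reduce: 8597 ≡ 656 (mod 2647). Now have -(656/2647).
Factor out 2: 656 = 2^4·41. Since 2647 ≡ 7 (mod 8), (2/2647) = +1, and (2/2647)^4 = +1. Now have -(41/2647).
41 ≡ 1 (mod 4), so quadratic reciprocity gives (41/2647) = (2647/41). Reduce: 2647 ≡ 23 (mod 41). Now have -(23/41).
41 ≡ 1 (mod 4), so quadratic reciprocity gives (23/41) = (41/23). Reduce: 41 ≡ 18 (mod 23). Now have -(18/23).
Factor out 2: 18 = 2·9. Since 23 ≡ 7 (mod 8), (2/23) = +1. Now have -(9/23).
9 ≡ 1 (mod 4), so quadratic reciprocity gives (9/23) = (23/9). Reduce: 23 ≡ 5 (mod 9). Now have -(5/9).
5 ≡ 1 (mod 4), so quadratic reciprocity gives (5/9) = (9/5). Reduce: 9 ≡ 4 (mod 5). Now have -(4/5).
Factor out 2: 4 = 2^2. Since 5 ≡ 5 (mod 8), (2/5) = -1, and (2/5)^2 = +1. Now have -(1/5).
(1/5) = 1. Collecting the sign factors: -1.

-1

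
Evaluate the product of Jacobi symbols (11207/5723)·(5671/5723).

By multiplicativity, (11207·5671/5723) = (11207/5723)·(5671/5723).
First factor (11207/5723):
Reduce the numerator: 11207 ≡ 5484 (mod 5723), so (11207/5723) = (5484/5723).
Factor out 2: 5484 = 2^2·1371. Since 5723 ≡ 3 (mod 8), (2/5723) = -1, and (2/5723)^2 = +1. Now have (1371/5723).
Both 1371 ≡ 3 and 5723 ≡ 3 (mod 4), so reciprocity gives (1371/5723) = -(5723/1371). Reduce: 5723 ≡ 239 (mod 1371). Now have -(239/1371).
Both 239 ≡ 3 and 1371 ≡ 3 (mod 4), so reciprocity gives (239/1371) = -(1371/239). Reduce: 1371 ≡ 176 (mod 239). Now have (176/239).
Factor out 2: 176 = 2^4·11. Since 239 ≡ 7 (mod 8), (2/239) = +1, and (2/239)^4 = +1. Now have (11/239).
Both 11 ≡ 3 and 239 ≡ 3 (mod 4), so reciprocity gives (11/239) = -(239/11). Reduce: 239 ≡ 8 (mod 11). Now have -(8/11).
Factor out 2: 8 = 2^3. Since 11 ≡ 3 (mod 8), (2/11) = -1, and (2/11)^3 = -1. Now have (1/11).
(1/11) = 1. Collecting the sign factors: 1.
Second factor (5671/5723):
Both 5671 ≡ 3 and 5723 ≡ 3 (mod 4), so reciprocity gives (5671/5723) = -(5723/5671). Reduce: 5723 ≡ 52 (mod 5671). Now have -(52/5671).
Factor out 2: 52 = 2^2·13. Since 5671 ≡ 7 (mod 8), (2/5671) = +1, and (2/5671)^2 = +1. Now have -(13/5671).
13 ≡ 1 (mod 4), so quadratic reciprocity gives (13/5671) = (5671/13). Reduce: 5671 ≡ 3 (mod 13). Now have -(3/13).
13 ≡ 1 (mod 4), so quadratic reciprocity gives (3/13) = (13/3). Reduce: 13 ≡ 1 (mod 3). Now have -(1/3).
(1/3) = 1. Collecting the sign factors: -1.
Product: (1)·(-1) = -1.

-1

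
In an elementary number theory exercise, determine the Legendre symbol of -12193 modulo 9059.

1

(-12193|9059)
  = -(12193|9059)    [9059 ≡ 3 mod 4 ⇒ (-1|9059) = -1]
  = -(3134|9059)    [12193 ≡ 3134 mod 9059]
  = (1567|9059)    [9059 ≡ 3 mod 8 ⇒ (2|9059) = -1]
  = -(9059|1567)    [QR: both ≡ 3 mod 4, sign flips]
  = -(1224|1567)    [9059 ≡ 1224 mod 1567]
  = -(153|1567)    [1567 ≡ 7 mod 8 ⇒ (2|1567)^3 = +1]
  = -(1567|153)    [QR: 153 ≡ 1 mod 4, sign kept]
  = -(37|153)    [1567 ≡ 37 mod 153]
  = -(153|37)    [QR: 37 ≡ 1 mod 4, sign kept]
  = -(5|37)    [153 ≡ 5 mod 37]
  = -(37|5)    [QR: 5 ≡ 1 mod 4, sign kept]
  = -(2|5)    [37 ≡ 2 mod 5]
  = (1|5)    [5 ≡ 5 mod 8 ⇒ (2|5) = -1]
  = 1    [(1|5) = 1]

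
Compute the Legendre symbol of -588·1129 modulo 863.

1

By multiplicativity, (-588·1129/863) = (-588/863)·(1129/863).
First factor (-588/863):
Reduce the numerator: -588 ≡ 275 (mod 863), so (-588/863) = (275/863).
Both 275 ≡ 3 and 863 ≡ 3 (mod 4), so reciprocity gives (275/863) = -(863/275). Reduce: 863 ≡ 38 (mod 275). Now have -(38/275).
Factor out 2: 38 = 2·19. Since 275 ≡ 3 (mod 8), (2/275) = -1. Now have (19/275).
Both 19 ≡ 3 and 275 ≡ 3 (mod 4), so reciprocity gives (19/275) = -(275/19). Reduce: 275 ≡ 9 (mod 19). Now have -(9/19).
9 ≡ 1 (mod 4), so quadratic reciprocity gives (9/19) = (19/9). Reduce: 19 ≡ 1 (mod 9). Now have -(1/9).
(1/9) = 1. Collecting the sign factors: -1.
Second factor (1129/863):
Reduce the numerator: 1129 ≡ 266 (mod 863), so (1129/863) = (266/863).
Factor out 2: 266 = 2·133. Since 863 ≡ 7 (mod 8), (2/863) = +1. Now have (133/863).
133 ≡ 1 (mod 4), so quadratic reciprocity gives (133/863) = (863/133). Reduce: 863 ≡ 65 (mod 133). Now have (65/133).
65 ≡ 1 (mod 4), so quadratic reciprocity gives (65/133) = (133/65). Reduce: 133 ≡ 3 (mod 65). Now have (3/65).
65 ≡ 1 (mod 4), so quadratic reciprocity gives (3/65) = (65/3). Reduce: 65 ≡ 2 (mod 3). Now have (2/3).
Factor out 2: 2 = 2. Since 3 ≡ 3 (mod 8), (2/3) = -1. Now have -(1/3).
(1/3) = 1. Collecting the sign factors: -1.
Product: (-1)·(-1) = 1.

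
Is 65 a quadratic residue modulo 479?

no

65 ≡ 1 (mod 4), so quadratic reciprocity gives (65/479) = (479/65). Reduce: 479 ≡ 24 (mod 65). Now have (24/65).
Factor out 2: 24 = 2^3·3. Since 65 ≡ 1 (mod 8), (2/65) = +1, and (2/65)^3 = +1. Now have (3/65).
65 ≡ 1 (mod 4), so quadratic reciprocity gives (3/65) = (65/3). Reduce: 65 ≡ 2 (mod 3). Now have (2/3).
Factor out 2: 2 = 2. Since 3 ≡ 3 (mod 8), (2/3) = -1. Now have -(1/3).
(1/3) = 1. Collecting the sign factors: -1.
(65/479) = -1, and 479 is prime, so 65 is not a quadratic residue mod 479.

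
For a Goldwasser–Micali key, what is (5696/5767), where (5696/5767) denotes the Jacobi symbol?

(5696/5767)
  = (89/5767)    [5767 ≡ 7 mod 8 ⇒ (2/5767)^6 = +1]
  = (5767/89)    [QR: 89 ≡ 1 mod 4, sign kept]
  = (71/89)    [5767 ≡ 71 mod 89]
  = (89/71)    [QR: 89 ≡ 1 mod 4, sign kept]
  = (18/71)    [89 ≡ 18 mod 71]
  = (9/71)    [71 ≡ 7 mod 8 ⇒ (2/71) = +1]
  = (71/9)    [QR: 9 ≡ 1 mod 4, sign kept]
  = (8/9)    [71 ≡ 8 mod 9]
  = (1/9)    [9 ≡ 1 mod 8 ⇒ (2/9)^3 = +1]
  = 1    [(1/9) = 1]

1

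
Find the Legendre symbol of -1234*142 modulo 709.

1

By multiplicativity, (-1234·142 / 709) = (-1234 / 709)·(142 / 709).
First factor (-1234 / 709):
Reduce the numerator: -1234 ≡ 184 (mod 709), so (-1234 / 709) = (184 / 709).
Factor out 2: 184 = 2^3·23. Since 709 ≡ 5 (mod 8), (2 / 709) = -1, and (2 / 709)^3 = -1. Now have -(23 / 709).
709 ≡ 1 (mod 4), so quadratic reciprocity gives (23 / 709) = (709 / 23). Reduce: 709 ≡ 19 (mod 23). Now have -(19 / 23).
Both 19 ≡ 3 and 23 ≡ 3 (mod 4), so reciprocity gives (19 / 23) = -(23 / 19). Reduce: 23 ≡ 4 (mod 19). Now have (4 / 19).
Factor out 2: 4 = 2^2. Since 19 ≡ 3 (mod 8), (2 / 19) = -1, and (2 / 19)^2 = +1. Now have (1 / 19).
(1 / 19) = 1. Collecting the sign factors: 1.
Second factor (142 / 709):
Factor out 2: 142 = 2·71. Since 709 ≡ 5 (mod 8), (2 / 709) = -1. Now have -(71 / 709).
709 ≡ 1 (mod 4), so quadratic reciprocity gives (71 / 709) = (709 / 71). Reduce: 709 ≡ 70 (mod 71). Now have -(70 / 71).
Factor out 2: 70 = 2·35. Since 71 ≡ 7 (mod 8), (2 / 71) = +1. Now have -(35 / 71).
Both 35 ≡ 3 and 71 ≡ 3 (mod 4), so reciprocity gives (35 / 71) = -(71 / 35). Reduce: 71 ≡ 1 (mod 35). Now have (1 / 35).
(1 / 35) = 1. Collecting the sign factors: 1.
Product: (1)·(1) = 1.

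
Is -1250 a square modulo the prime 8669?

(-1250/8669)
  = (1250/8669)    [8669 ≡ 1 mod 4 ⇒ (-1/8669) = +1]
  = -(625/8669)    [8669 ≡ 5 mod 8 ⇒ (2/8669) = -1]
  = -(8669/625)    [QR: 625 ≡ 1 mod 4, sign kept]
  = -(544/625)    [8669 ≡ 544 mod 625]
  = -(17/625)    [625 ≡ 1 mod 8 ⇒ (2/625)^5 = +1]
  = -(625/17)    [QR: 17 ≡ 1 mod 4, sign kept]
  = -(13/17)    [625 ≡ 13 mod 17]
  = -(17/13)    [QR: 13 ≡ 1 mod 4, sign kept]
  = -(4/13)    [17 ≡ 4 mod 13]
  = -(1/13)    [13 ≡ 5 mod 8 ⇒ (2/13)^2 = +1]
  = -1    [(1/13) = 1]
(-1250/8669) = -1, and 8669 is prime, so -1250 is not a quadratic residue mod 8669.

no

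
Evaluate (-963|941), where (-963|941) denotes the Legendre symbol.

(-963|941)
  = (919|941)    [-963 ≡ 919 mod 941]
  = (941|919)    [QR: 941 ≡ 1 mod 4, sign kept]
  = (22|919)    [941 ≡ 22 mod 919]
  = (11|919)    [919 ≡ 7 mod 8 ⇒ (2|919) = +1]
  = -(919|11)    [QR: both ≡ 3 mod 4, sign flips]
  = -(6|11)    [919 ≡ 6 mod 11]
  = (3|11)    [11 ≡ 3 mod 8 ⇒ (2|11) = -1]
  = -(11|3)    [QR: both ≡ 3 mod 4, sign flips]
  = -(2|3)    [11 ≡ 2 mod 3]
  = (1|3)    [3 ≡ 3 mod 8 ⇒ (2|3) = -1]
  = 1    [(1|3) = 1]

1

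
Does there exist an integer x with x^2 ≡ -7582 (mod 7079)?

(-7582|7079)
  = -(7582|7079)    [7079 ≡ 3 mod 4 ⇒ (-1|7079) = -1]
  = -(503|7079)    [7582 ≡ 503 mod 7079]
  = (7079|503)    [QR: both ≡ 3 mod 4, sign flips]
  = (37|503)    [7079 ≡ 37 mod 503]
  = (503|37)    [QR: 37 ≡ 1 mod 4, sign kept]
  = (22|37)    [503 ≡ 22 mod 37]
  = -(11|37)    [37 ≡ 5 mod 8 ⇒ (2|37) = -1]
  = -(37|11)    [QR: 37 ≡ 1 mod 4, sign kept]
  = -(4|11)    [37 ≡ 4 mod 11]
  = -(1|11)    [11 ≡ 3 mod 8 ⇒ (2|11)^2 = +1]
  = -1    [(1|11) = 1]
(-7582|7079) = -1, and 7079 is prime, so -7582 is not a quadratic residue mod 7079.

no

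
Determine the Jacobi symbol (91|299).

0

Both 91 ≡ 3 and 299 ≡ 3 (mod 4), so reciprocity gives (91|299) = -(299|91). Reduce: 299 ≡ 26 (mod 91). Now have -(26|91).
Factor out 2: 26 = 2·13. Since 91 ≡ 3 (mod 8), (2|91) = -1. Now have (13|91).
13 ≡ 1 (mod 4), so quadratic reciprocity gives (13|91) = (91|13). Reduce: 91 ≡ 0 (mod 13). Now have (0|13).
The numerator is now 0 with denominator 13 > 1: the symbol is 0.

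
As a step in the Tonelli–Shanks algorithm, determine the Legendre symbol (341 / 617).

1

341 ≡ 1 (mod 4), so quadratic reciprocity gives (341 / 617) = (617 / 341). Reduce: 617 ≡ 276 (mod 341). Now have (276 / 341).
Factor out 2: 276 = 2^2·69. Since 341 ≡ 5 (mod 8), (2 / 341) = -1, and (2 / 341)^2 = +1. Now have (69 / 341).
69 ≡ 1 (mod 4), so quadratic reciprocity gives (69 / 341) = (341 / 69). Reduce: 341 ≡ 65 (mod 69). Now have (65 / 69).
65 ≡ 1 (mod 4), so quadratic reciprocity gives (65 / 69) = (69 / 65). Reduce: 69 ≡ 4 (mod 65). Now have (4 / 65).
Factor out 2: 4 = 2^2. Since 65 ≡ 1 (mod 8), (2 / 65) = +1, and (2 / 65)^2 = +1. Now have (1 / 65).
(1 / 65) = 1. Collecting the sign factors: 1.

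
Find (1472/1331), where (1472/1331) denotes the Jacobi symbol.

Reduce the numerator: 1472 ≡ 141 (mod 1331), so (1472/1331) = (141/1331).
141 ≡ 1 (mod 4), so quadratic reciprocity gives (141/1331) = (1331/141). Reduce: 1331 ≡ 62 (mod 141). Now have (62/141).
Factor out 2: 62 = 2·31. Since 141 ≡ 5 (mod 8), (2/141) = -1. Now have -(31/141).
141 ≡ 1 (mod 4), so quadratic reciprocity gives (31/141) = (141/31). Reduce: 141 ≡ 17 (mod 31). Now have -(17/31).
17 ≡ 1 (mod 4), so quadratic reciprocity gives (17/31) = (31/17). Reduce: 31 ≡ 14 (mod 17). Now have -(14/17).
Factor out 2: 14 = 2·7. Since 17 ≡ 1 (mod 8), (2/17) = +1. Now have -(7/17).
17 ≡ 1 (mod 4), so quadratic reciprocity gives (7/17) = (17/7). Reduce: 17 ≡ 3 (mod 7). Now have -(3/7).
Both 3 ≡ 3 and 7 ≡ 3 (mod 4), so reciprocity gives (3/7) = -(7/3). Reduce: 7 ≡ 1 (mod 3). Now have (1/3).
(1/3) = 1. Collecting the sign factors: 1.

1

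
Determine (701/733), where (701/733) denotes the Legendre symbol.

-1

(701/733)
  = (733/701)    [QR: 701 ≡ 1 mod 4, sign kept]
  = (32/701)    [733 ≡ 32 mod 701]
  = -(1/701)    [701 ≡ 5 mod 8 ⇒ (2/701)^5 = -1]
  = -1    [(1/701) = 1]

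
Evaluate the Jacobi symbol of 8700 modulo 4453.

1

(8700/4453)
  = (4247/4453)    [8700 ≡ 4247 mod 4453]
  = (4453/4247)    [QR: 4453 ≡ 1 mod 4, sign kept]
  = (206/4247)    [4453 ≡ 206 mod 4247]
  = (103/4247)    [4247 ≡ 7 mod 8 ⇒ (2/4247) = +1]
  = -(4247/103)    [QR: both ≡ 3 mod 4, sign flips]
  = -(24/103)    [4247 ≡ 24 mod 103]
  = -(3/103)    [103 ≡ 7 mod 8 ⇒ (2/103)^3 = +1]
  = (103/3)    [QR: both ≡ 3 mod 4, sign flips]
  = (1/3)    [103 ≡ 1 mod 3]
  = 1    [(1/3) = 1]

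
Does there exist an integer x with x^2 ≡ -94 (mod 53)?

no

(-94/53)
  = (94/53)    [53 ≡ 1 mod 4 ⇒ (-1/53) = +1]
  = (41/53)    [94 ≡ 41 mod 53]
  = (53/41)    [QR: 41 ≡ 1 mod 4, sign kept]
  = (12/41)    [53 ≡ 12 mod 41]
  = (3/41)    [41 ≡ 1 mod 8 ⇒ (2/41)^2 = +1]
  = (41/3)    [QR: 41 ≡ 1 mod 4, sign kept]
  = (2/3)    [41 ≡ 2 mod 3]
  = -(1/3)    [3 ≡ 3 mod 8 ⇒ (2/3) = -1]
  = -1    [(1/3) = 1]
The Legendre symbol is -1, so x^2 ≡ -94 (mod 53) has no solution.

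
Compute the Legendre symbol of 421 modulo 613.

1

(421|613)
  = (613|421)    [QR: 421 ≡ 1 mod 4, sign kept]
  = (192|421)    [613 ≡ 192 mod 421]
  = (3|421)    [421 ≡ 5 mod 8 ⇒ (2|421)^6 = +1]
  = (421|3)    [QR: 421 ≡ 1 mod 4, sign kept]
  = (1|3)    [421 ≡ 1 mod 3]
  = 1    [(1|3) = 1]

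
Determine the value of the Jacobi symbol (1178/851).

(1178/851)
  = (327/851)    [1178 ≡ 327 mod 851]
  = -(851/327)    [QR: both ≡ 3 mod 4, sign flips]
  = -(197/327)    [851 ≡ 197 mod 327]
  = -(327/197)    [QR: 197 ≡ 1 mod 4, sign kept]
  = -(130/197)    [327 ≡ 130 mod 197]
  = (65/197)    [197 ≡ 5 mod 8 ⇒ (2/197) = -1]
  = (197/65)    [QR: 65 ≡ 1 mod 4, sign kept]
  = (2/65)    [197 ≡ 2 mod 65]
  = (1/65)    [65 ≡ 1 mod 8 ⇒ (2/65) = +1]
  = 1    [(1/65) = 1]

1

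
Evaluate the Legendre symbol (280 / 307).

1

(280 / 307)
  = -(35 / 307)    [307 ≡ 3 mod 8 ⇒ (2 / 307)^3 = -1]
  = (307 / 35)    [QR: both ≡ 3 mod 4, sign flips]
  = (27 / 35)    [307 ≡ 27 mod 35]
  = -(35 / 27)    [QR: both ≡ 3 mod 4, sign flips]
  = -(8 / 27)    [35 ≡ 8 mod 27]
  = (1 / 27)    [27 ≡ 3 mod 8 ⇒ (2 / 27)^3 = -1]
  = 1    [(1 / 27) = 1]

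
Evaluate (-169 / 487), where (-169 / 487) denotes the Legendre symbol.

Pull out -1: (-169 / 487) = (-1 / 487)·(169 / 487). Since 487 ≡ 3 (mod 4), (-1 / 487) = -1. Now have -(169 / 487).
169 ≡ 1 (mod 4), so quadratic reciprocity gives (169 / 487) = (487 / 169). Reduce: 487 ≡ 149 (mod 169). Now have -(149 / 169).
149 ≡ 1 (mod 4), so quadratic reciprocity gives (149 / 169) = (169 / 149). Reduce: 169 ≡ 20 (mod 149). Now have -(20 / 149).
Factor out 2: 20 = 2^2·5. Since 149 ≡ 5 (mod 8), (2 / 149) = -1, and (2 / 149)^2 = +1. Now have -(5 / 149).
5 ≡ 1 (mod 4), so quadratic reciprocity gives (5 / 149) = (149 / 5). Reduce: 149 ≡ 4 (mod 5). Now have -(4 / 5).
Factor out 2: 4 = 2^2. Since 5 ≡ 5 (mod 8), (2 / 5) = -1, and (2 / 5)^2 = +1. Now have -(1 / 5).
(1 / 5) = 1. Collecting the sign factors: -1.

-1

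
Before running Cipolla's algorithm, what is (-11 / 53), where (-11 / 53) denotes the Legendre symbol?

1

Reduce the numerator: -11 ≡ 42 (mod 53), so (-11 / 53) = (42 / 53).
Factor out 2: 42 = 2·21. Since 53 ≡ 5 (mod 8), (2 / 53) = -1. Now have -(21 / 53).
21 ≡ 1 (mod 4), so quadratic reciprocity gives (21 / 53) = (53 / 21). Reduce: 53 ≡ 11 (mod 21). Now have -(11 / 21).
21 ≡ 1 (mod 4), so quadratic reciprocity gives (11 / 21) = (21 / 11). Reduce: 21 ≡ 10 (mod 11). Now have -(10 / 11).
Factor out 2: 10 = 2·5. Since 11 ≡ 3 (mod 8), (2 / 11) = -1. Now have (5 / 11).
5 ≡ 1 (mod 4), so quadratic reciprocity gives (5 / 11) = (11 / 5). Reduce: 11 ≡ 1 (mod 5). Now have (1 / 5).
(1 / 5) = 1. Collecting the sign factors: 1.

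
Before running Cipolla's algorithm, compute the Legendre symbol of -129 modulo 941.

-1

Reduce the numerator: -129 ≡ 812 (mod 941), so (-129|941) = (812|941).
Factor out 2: 812 = 2^2·203. Since 941 ≡ 5 (mod 8), (2|941) = -1, and (2|941)^2 = +1. Now have (203|941).
941 ≡ 1 (mod 4), so quadratic reciprocity gives (203|941) = (941|203). Reduce: 941 ≡ 129 (mod 203). Now have (129|203).
129 ≡ 1 (mod 4), so quadratic reciprocity gives (129|203) = (203|129). Reduce: 203 ≡ 74 (mod 129). Now have (74|129).
Factor out 2: 74 = 2·37. Since 129 ≡ 1 (mod 8), (2|129) = +1. Now have (37|129).
37 ≡ 1 (mod 4), so quadratic reciprocity gives (37|129) = (129|37). Reduce: 129 ≡ 18 (mod 37). Now have (18|37).
Factor out 2: 18 = 2·9. Since 37 ≡ 5 (mod 8), (2|37) = -1. Now have -(9|37).
9 ≡ 1 (mod 4), so quadratic reciprocity gives (9|37) = (37|9). Reduce: 37 ≡ 1 (mod 9). Now have -(1|9).
(1|9) = 1. Collecting the sign factors: -1.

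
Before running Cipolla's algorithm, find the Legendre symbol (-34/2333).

Pull out -1: (-34/2333) = (-1/2333)·(34/2333). Since 2333 ≡ 1 (mod 4), (-1/2333) = +1. Now have (34/2333).
Factor out 2: 34 = 2·17. Since 2333 ≡ 5 (mod 8), (2/2333) = -1. Now have -(17/2333).
17 ≡ 1 (mod 4), so quadratic reciprocity gives (17/2333) = (2333/17). Reduce: 2333 ≡ 4 (mod 17). Now have -(4/17).
Factor out 2: 4 = 2^2. Since 17 ≡ 1 (mod 8), (2/17) = +1, and (2/17)^2 = +1. Now have -(1/17).
(1/17) = 1. Collecting the sign factors: -1.

-1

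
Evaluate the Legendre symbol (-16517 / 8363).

Reduce the numerator: -16517 ≡ 209 (mod 8363), so (-16517 / 8363) = (209 / 8363).
209 ≡ 1 (mod 4), so quadratic reciprocity gives (209 / 8363) = (8363 / 209). Reduce: 8363 ≡ 3 (mod 209). Now have (3 / 209).
209 ≡ 1 (mod 4), so quadratic reciprocity gives (3 / 209) = (209 / 3). Reduce: 209 ≡ 2 (mod 3). Now have (2 / 3).
Factor out 2: 2 = 2. Since 3 ≡ 3 (mod 8), (2 / 3) = -1. Now have -(1 / 3).
(1 / 3) = 1. Collecting the sign factors: -1.

-1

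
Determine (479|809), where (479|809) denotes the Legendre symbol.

809 ≡ 1 (mod 4), so quadratic reciprocity gives (479|809) = (809|479). Reduce: 809 ≡ 330 (mod 479). Now have (330|479).
Factor out 2: 330 = 2·165. Since 479 ≡ 7 (mod 8), (2|479) = +1. Now have (165|479).
165 ≡ 1 (mod 4), so quadratic reciprocity gives (165|479) = (479|165). Reduce: 479 ≡ 149 (mod 165). Now have (149|165).
149 ≡ 1 (mod 4), so quadratic reciprocity gives (149|165) = (165|149). Reduce: 165 ≡ 16 (mod 149). Now have (16|149).
Factor out 2: 16 = 2^4. Since 149 ≡ 5 (mod 8), (2|149) = -1, and (2|149)^4 = +1. Now have (1|149).
(1|149) = 1. Collecting the sign factors: 1.

1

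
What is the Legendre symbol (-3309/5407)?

1

(-3309/5407)
  = -(3309/5407)    [5407 ≡ 3 mod 4 ⇒ (-1/5407) = -1]
  = -(5407/3309)    [QR: 3309 ≡ 1 mod 4, sign kept]
  = -(2098/3309)    [5407 ≡ 2098 mod 3309]
  = (1049/3309)    [3309 ≡ 5 mod 8 ⇒ (2/3309) = -1]
  = (3309/1049)    [QR: 1049 ≡ 1 mod 4, sign kept]
  = (162/1049)    [3309 ≡ 162 mod 1049]
  = (81/1049)    [1049 ≡ 1 mod 8 ⇒ (2/1049) = +1]
  = (1049/81)    [QR: 81 ≡ 1 mod 4, sign kept]
  = (77/81)    [1049 ≡ 77 mod 81]
  = (81/77)    [QR: 77 ≡ 1 mod 4, sign kept]
  = (4/77)    [81 ≡ 4 mod 77]
  = (1/77)    [77 ≡ 5 mod 8 ⇒ (2/77)^2 = +1]
  = 1    [(1/77) = 1]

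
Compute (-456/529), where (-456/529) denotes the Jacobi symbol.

1

(-456/529)
  = (456/529)    [529 ≡ 1 mod 4 ⇒ (-1/529) = +1]
  = (57/529)    [529 ≡ 1 mod 8 ⇒ (2/529)^3 = +1]
  = (529/57)    [QR: 57 ≡ 1 mod 4, sign kept]
  = (16/57)    [529 ≡ 16 mod 57]
  = (1/57)    [57 ≡ 1 mod 8 ⇒ (2/57)^4 = +1]
  = 1    [(1/57) = 1]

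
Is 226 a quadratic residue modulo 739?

Factor out 2: 226 = 2·113. Since 739 ≡ 3 (mod 8), (2/739) = -1. Now have -(113/739).
113 ≡ 1 (mod 4), so quadratic reciprocity gives (113/739) = (739/113). Reduce: 739 ≡ 61 (mod 113). Now have -(61/113).
61 ≡ 1 (mod 4), so quadratic reciprocity gives (61/113) = (113/61). Reduce: 113 ≡ 52 (mod 61). Now have -(52/61).
Factor out 2: 52 = 2^2·13. Since 61 ≡ 5 (mod 8), (2/61) = -1, and (2/61)^2 = +1. Now have -(13/61).
13 ≡ 1 (mod 4), so quadratic reciprocity gives (13/61) = (61/13). Reduce: 61 ≡ 9 (mod 13). Now have -(9/13).
9 ≡ 1 (mod 4), so quadratic reciprocity gives (9/13) = (13/9). Reduce: 13 ≡ 4 (mod 9). Now have -(4/9).
Factor out 2: 4 = 2^2. Since 9 ≡ 1 (mod 8), (2/9) = +1, and (2/9)^2 = +1. Now have -(1/9).
(1/9) = 1. Collecting the sign factors: -1.
The Legendre symbol is -1, so x^2 ≡ 226 (mod 739) has no solution.

no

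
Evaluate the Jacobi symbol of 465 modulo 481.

(465 / 481)
  = (481 / 465)    [QR: 465 ≡ 1 mod 4, sign kept]
  = (16 / 465)    [481 ≡ 16 mod 465]
  = (1 / 465)    [465 ≡ 1 mod 8 ⇒ (2 / 465)^4 = +1]
  = 1    [(1 / 465) = 1]

1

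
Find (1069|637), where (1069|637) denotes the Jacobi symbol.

1

(1069|637)
  = (432|637)    [1069 ≡ 432 mod 637]
  = (27|637)    [637 ≡ 5 mod 8 ⇒ (2|637)^4 = +1]
  = (637|27)    [QR: 637 ≡ 1 mod 4, sign kept]
  = (16|27)    [637 ≡ 16 mod 27]
  = (1|27)    [27 ≡ 3 mod 8 ⇒ (2|27)^4 = +1]
  = 1    [(1|27) = 1]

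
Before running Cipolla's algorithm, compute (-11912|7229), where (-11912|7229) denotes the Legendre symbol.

-1

(-11912|7229)
  = (2546|7229)    [-11912 ≡ 2546 mod 7229]
  = -(1273|7229)    [7229 ≡ 5 mod 8 ⇒ (2|7229) = -1]
  = -(7229|1273)    [QR: 1273 ≡ 1 mod 4, sign kept]
  = -(864|1273)    [7229 ≡ 864 mod 1273]
  = -(27|1273)    [1273 ≡ 1 mod 8 ⇒ (2|1273)^5 = +1]
  = -(1273|27)    [QR: 1273 ≡ 1 mod 4, sign kept]
  = -(4|27)    [1273 ≡ 4 mod 27]
  = -(1|27)    [27 ≡ 3 mod 8 ⇒ (2|27)^2 = +1]
  = -1    [(1|27) = 1]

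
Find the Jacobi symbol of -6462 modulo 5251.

-1

Pull out -1: (-6462/5251) = (-1/5251)·(6462/5251). Since 5251 ≡ 3 (mod 4), (-1/5251) = -1. Now have -(6462/5251).
Reduce the numerator: 6462 ≡ 1211 (mod 5251), so (6462/5251) = (1211/5251).
Both 1211 ≡ 3 and 5251 ≡ 3 (mod 4), so reciprocity gives (1211/5251) = -(5251/1211). Reduce: 5251 ≡ 407 (mod 1211). Now have (407/1211).
Both 407 ≡ 3 and 1211 ≡ 3 (mod 4), so reciprocity gives (407/1211) = -(1211/407). Reduce: 1211 ≡ 397 (mod 407). Now have -(397/407).
397 ≡ 1 (mod 4), so quadratic reciprocity gives (397/407) = (407/397). Reduce: 407 ≡ 10 (mod 397). Now have -(10/397).
Factor out 2: 10 = 2·5. Since 397 ≡ 5 (mod 8), (2/397) = -1. Now have (5/397).
5 ≡ 1 (mod 4), so quadratic reciprocity gives (5/397) = (397/5). Reduce: 397 ≡ 2 (mod 5). Now have (2/5).
Factor out 2: 2 = 2. Since 5 ≡ 5 (mod 8), (2/5) = -1. Now have -(1/5).
(1/5) = 1. Collecting the sign factors: -1.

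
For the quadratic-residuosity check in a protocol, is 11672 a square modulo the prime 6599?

(11672/6599)
  = (5073/6599)    [11672 ≡ 5073 mod 6599]
  = (6599/5073)    [QR: 5073 ≡ 1 mod 4, sign kept]
  = (1526/5073)    [6599 ≡ 1526 mod 5073]
  = (763/5073)    [5073 ≡ 1 mod 8 ⇒ (2/5073) = +1]
  = (5073/763)    [QR: 5073 ≡ 1 mod 4, sign kept]
  = (495/763)    [5073 ≡ 495 mod 763]
  = -(763/495)    [QR: both ≡ 3 mod 4, sign flips]
  = -(268/495)    [763 ≡ 268 mod 495]
  = -(67/495)    [495 ≡ 7 mod 8 ⇒ (2/495)^2 = +1]
  = (495/67)    [QR: both ≡ 3 mod 4, sign flips]
  = (26/67)    [495 ≡ 26 mod 67]
  = -(13/67)    [67 ≡ 3 mod 8 ⇒ (2/67) = -1]
  = -(67/13)    [QR: 13 ≡ 1 mod 4, sign kept]
  = -(2/13)    [67 ≡ 2 mod 13]
  = (1/13)    [13 ≡ 5 mod 8 ⇒ (2/13) = -1]
  = 1    [(1/13) = 1]
(11672/6599) = 1, and 6599 is prime, so 11672 is a quadratic residue mod 6599.

yes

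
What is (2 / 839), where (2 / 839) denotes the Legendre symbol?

1

Factor out 2: 2 = 2. Since 839 ≡ 7 (mod 8), (2 / 839) = +1. Now have (1 / 839).
(1 / 839) = 1. Collecting the sign factors: 1.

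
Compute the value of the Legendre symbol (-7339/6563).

Reduce the numerator: -7339 ≡ 5787 (mod 6563), so (-7339/6563) = (5787/6563).
Both 5787 ≡ 3 and 6563 ≡ 3 (mod 4), so reciprocity gives (5787/6563) = -(6563/5787). Reduce: 6563 ≡ 776 (mod 5787). Now have -(776/5787).
Factor out 2: 776 = 2^3·97. Since 5787 ≡ 3 (mod 8), (2/5787) = -1, and (2/5787)^3 = -1. Now have (97/5787).
97 ≡ 1 (mod 4), so quadratic reciprocity gives (97/5787) = (5787/97). Reduce: 5787 ≡ 64 (mod 97). Now have (64/97).
Factor out 2: 64 = 2^6. Since 97 ≡ 1 (mod 8), (2/97) = +1, and (2/97)^6 = +1. Now have (1/97).
(1/97) = 1. Collecting the sign factors: 1.

1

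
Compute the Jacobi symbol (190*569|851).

-1

By multiplicativity, (190·569|851) = (190|851)·(569|851).
First factor (190|851):
Factor out 2: 190 = 2·95. Since 851 ≡ 3 (mod 8), (2|851) = -1. Now have -(95|851).
Both 95 ≡ 3 and 851 ≡ 3 (mod 4), so reciprocity gives (95|851) = -(851|95). Reduce: 851 ≡ 91 (mod 95). Now have (91|95).
Both 91 ≡ 3 and 95 ≡ 3 (mod 4), so reciprocity gives (91|95) = -(95|91). Reduce: 95 ≡ 4 (mod 91). Now have -(4|91).
Factor out 2: 4 = 2^2. Since 91 ≡ 3 (mod 8), (2|91) = -1, and (2|91)^2 = +1. Now have -(1|91).
(1|91) = 1. Collecting the sign factors: -1.
Second factor (569|851):
569 ≡ 1 (mod 4), so quadratic reciprocity gives (569|851) = (851|569). Reduce: 851 ≡ 282 (mod 569). Now have (282|569).
Factor out 2: 282 = 2·141. Since 569 ≡ 1 (mod 8), (2|569) = +1. Now have (141|569).
141 ≡ 1 (mod 4), so quadratic reciprocity gives (141|569) = (569|141). Reduce: 569 ≡ 5 (mod 141). Now have (5|141).
5 ≡ 1 (mod 4), so quadratic reciprocity gives (5|141) = (141|5). Reduce: 141 ≡ 1 (mod 5). Now have (1|5).
(1|5) = 1. Collecting the sign factors: 1.
Product: (-1)·(1) = -1.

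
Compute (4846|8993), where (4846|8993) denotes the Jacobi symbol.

Factor out 2: 4846 = 2·2423. Since 8993 ≡ 1 (mod 8), (2|8993) = +1. Now have (2423|8993).
8993 ≡ 1 (mod 4), so quadratic reciprocity gives (2423|8993) = (8993|2423). Reduce: 8993 ≡ 1724 (mod 2423). Now have (1724|2423).
Factor out 2: 1724 = 2^2·431. Since 2423 ≡ 7 (mod 8), (2|2423) = +1, and (2|2423)^2 = +1. Now have (431|2423).
Both 431 ≡ 3 and 2423 ≡ 3 (mod 4), so reciprocity gives (431|2423) = -(2423|431). Reduce: 2423 ≡ 268 (mod 431). Now have -(268|431).
Factor out 2: 268 = 2^2·67. Since 431 ≡ 7 (mod 8), (2|431) = +1, and (2|431)^2 = +1. Now have -(67|431).
Both 67 ≡ 3 and 431 ≡ 3 (mod 4), so reciprocity gives (67|431) = -(431|67). Reduce: 431 ≡ 29 (mod 67). Now have (29|67).
29 ≡ 1 (mod 4), so quadratic reciprocity gives (29|67) = (67|29). Reduce: 67 ≡ 9 (mod 29). Now have (9|29).
9 ≡ 1 (mod 4), so quadratic reciprocity gives (9|29) = (29|9). Reduce: 29 ≡ 2 (mod 9). Now have (2|9).
Factor out 2: 2 = 2. Since 9 ≡ 1 (mod 8), (2|9) = +1. Now have (1|9).
(1|9) = 1. Collecting the sign factors: 1.

1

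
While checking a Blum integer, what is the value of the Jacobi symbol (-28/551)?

-1

Pull out -1: (-28/551) = (-1/551)·(28/551). Since 551 ≡ 3 (mod 4), (-1/551) = -1. Now have -(28/551).
Factor out 2: 28 = 2^2·7. Since 551 ≡ 7 (mod 8), (2/551) = +1, and (2/551)^2 = +1. Now have -(7/551).
Both 7 ≡ 3 and 551 ≡ 3 (mod 4), so reciprocity gives (7/551) = -(551/7). Reduce: 551 ≡ 5 (mod 7). Now have (5/7).
5 ≡ 1 (mod 4), so quadratic reciprocity gives (5/7) = (7/5). Reduce: 7 ≡ 2 (mod 5). Now have (2/5).
Factor out 2: 2 = 2. Since 5 ≡ 5 (mod 8), (2/5) = -1. Now have -(1/5).
(1/5) = 1. Collecting the sign factors: -1.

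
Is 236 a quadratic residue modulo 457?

(236/457)
  = (59/457)    [457 ≡ 1 mod 8 ⇒ (2/457)^2 = +1]
  = (457/59)    [QR: 457 ≡ 1 mod 4, sign kept]
  = (44/59)    [457 ≡ 44 mod 59]
  = (11/59)    [59 ≡ 3 mod 8 ⇒ (2/59)^2 = +1]
  = -(59/11)    [QR: both ≡ 3 mod 4, sign flips]
  = -(4/11)    [59 ≡ 4 mod 11]
  = -(1/11)    [11 ≡ 3 mod 8 ⇒ (2/11)^2 = +1]
  = -1    [(1/11) = 1]
(236/457) = -1, and 457 is prime, so 236 is not a quadratic residue mod 457.

no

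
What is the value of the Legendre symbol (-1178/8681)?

1

Pull out -1: (-1178/8681) = (-1/8681)·(1178/8681). Since 8681 ≡ 1 (mod 4), (-1/8681) = +1. Now have (1178/8681).
Factor out 2: 1178 = 2·589. Since 8681 ≡ 1 (mod 8), (2/8681) = +1. Now have (589/8681).
589 ≡ 1 (mod 4), so quadratic reciprocity gives (589/8681) = (8681/589). Reduce: 8681 ≡ 435 (mod 589). Now have (435/589).
589 ≡ 1 (mod 4), so quadratic reciprocity gives (435/589) = (589/435). Reduce: 589 ≡ 154 (mod 435). Now have (154/435).
Factor out 2: 154 = 2·77. Since 435 ≡ 3 (mod 8), (2/435) = -1. Now have -(77/435).
77 ≡ 1 (mod 4), so quadratic reciprocity gives (77/435) = (435/77). Reduce: 435 ≡ 50 (mod 77). Now have -(50/77).
Factor out 2: 50 = 2·25. Since 77 ≡ 5 (mod 8), (2/77) = -1. Now have (25/77).
25 ≡ 1 (mod 4), so quadratic reciprocity gives (25/77) = (77/25). Reduce: 77 ≡ 2 (mod 25). Now have (2/25).
Factor out 2: 2 = 2. Since 25 ≡ 1 (mod 8), (2/25) = +1. Now have (1/25).
(1/25) = 1. Collecting the sign factors: 1.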